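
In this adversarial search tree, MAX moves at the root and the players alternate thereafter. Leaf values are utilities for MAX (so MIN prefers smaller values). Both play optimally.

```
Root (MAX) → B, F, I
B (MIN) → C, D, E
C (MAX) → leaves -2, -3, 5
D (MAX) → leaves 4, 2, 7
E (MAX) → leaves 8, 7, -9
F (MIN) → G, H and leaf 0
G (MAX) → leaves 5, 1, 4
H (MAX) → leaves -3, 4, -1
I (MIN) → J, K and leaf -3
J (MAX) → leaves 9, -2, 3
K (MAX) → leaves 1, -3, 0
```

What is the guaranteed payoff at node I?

-3

J: max(9, -2, 3) = 9
K: max(1, -3, 0) = 1
I: min(9, 1, -3) = -3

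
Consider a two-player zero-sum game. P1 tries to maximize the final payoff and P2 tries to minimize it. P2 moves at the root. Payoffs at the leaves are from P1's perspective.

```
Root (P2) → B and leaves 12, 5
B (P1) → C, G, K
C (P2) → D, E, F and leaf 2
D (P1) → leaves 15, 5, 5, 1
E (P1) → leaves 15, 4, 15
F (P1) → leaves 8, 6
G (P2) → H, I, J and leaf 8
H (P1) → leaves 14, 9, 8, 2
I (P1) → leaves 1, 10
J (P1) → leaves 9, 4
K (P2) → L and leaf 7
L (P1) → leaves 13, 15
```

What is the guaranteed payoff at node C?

D: max(15, 5, 5, 1) = 15
E: max(15, 4, 15) = 15
F: max(8, 6) = 8
C: min(15, 15, 8, 2) = 2

2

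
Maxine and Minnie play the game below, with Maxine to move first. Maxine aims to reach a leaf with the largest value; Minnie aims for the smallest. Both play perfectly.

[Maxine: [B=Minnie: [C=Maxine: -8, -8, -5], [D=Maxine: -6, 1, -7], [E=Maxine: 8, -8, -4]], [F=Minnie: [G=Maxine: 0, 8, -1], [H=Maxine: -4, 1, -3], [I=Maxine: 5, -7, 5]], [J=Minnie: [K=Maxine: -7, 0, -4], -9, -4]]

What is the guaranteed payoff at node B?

-5

C: max(-8, -8, -5) = -5
D: max(-6, 1, -7) = 1
E: max(8, -8, -4) = 8
B: min(-5, 1, 8) = -5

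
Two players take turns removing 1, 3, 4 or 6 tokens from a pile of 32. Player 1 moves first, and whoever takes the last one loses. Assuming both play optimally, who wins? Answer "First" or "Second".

Mark each pile size as W (mover wins) or L (mover loses):
i:   0  1  2  3  4  5  6  7  8  9 10 11 12 13 14 15 16 17 18 19 20 21 22 23 24 25 26 27 28 29 30 31 32
     W  L  W  L  W  W  W  W  L  W  L  W  W  W  W  L  W  L  W  W  W  W  L  W  L  W  W  W  W  L  W  L  W
Position 32 is W, so the first player wins.

First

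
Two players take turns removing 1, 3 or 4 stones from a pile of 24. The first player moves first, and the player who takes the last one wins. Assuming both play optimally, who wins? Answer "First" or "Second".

Positions where the player to move wins (W) vs loses (L):
i:   0  1  2  3  4  5  6  7  8  9 10 11 12 13 14 15 16 17 18 19 20 21 22 23 24
     L  W  L  W  W  W  W  L  W  L  W  W  W  W  L  W  L  W  W  W  W  L  W  L  W
Position 24 is W, so the first player wins.

First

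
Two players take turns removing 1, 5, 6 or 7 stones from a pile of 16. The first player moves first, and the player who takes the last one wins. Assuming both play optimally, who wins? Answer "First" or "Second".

Mark each pile size as W (mover wins) or L (mover loses):
i:   0  1  2  3  4  5  6  7  8  9 10 11 12 13 14 15 16
     L  W  L  W  L  W  W  W  W  W  W  W  L  W  L  W  L
Position 16 is L, so the second player wins.

Second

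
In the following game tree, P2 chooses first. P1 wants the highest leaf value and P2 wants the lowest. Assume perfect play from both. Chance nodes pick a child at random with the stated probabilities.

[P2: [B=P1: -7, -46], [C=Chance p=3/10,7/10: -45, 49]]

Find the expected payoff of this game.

-7

B (P1): max(-7, -46) = -7
C (Chance): 3/10·-45 + 7/10·49 = 20.8
Root (P2): min(-7, 20.8) = -7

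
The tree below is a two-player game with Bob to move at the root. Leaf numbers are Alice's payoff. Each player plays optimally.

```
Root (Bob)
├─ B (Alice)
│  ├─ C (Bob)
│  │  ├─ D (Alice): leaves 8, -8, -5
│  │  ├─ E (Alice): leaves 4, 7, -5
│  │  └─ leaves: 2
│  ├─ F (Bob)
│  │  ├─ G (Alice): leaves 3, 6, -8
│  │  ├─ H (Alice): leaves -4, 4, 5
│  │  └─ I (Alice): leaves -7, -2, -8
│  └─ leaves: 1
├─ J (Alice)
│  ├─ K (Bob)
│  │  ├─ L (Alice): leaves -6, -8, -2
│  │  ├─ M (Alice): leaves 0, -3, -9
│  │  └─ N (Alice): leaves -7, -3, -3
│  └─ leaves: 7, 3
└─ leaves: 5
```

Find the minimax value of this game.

D (Alice): max(8, -8, -5) = 8
E (Alice): max(4, 7, -5) = 7
C (Bob): min(8, 7, 2) = 2
G (Alice): max(3, 6, -8) = 6
H (Alice): max(-4, 4, 5) = 5
I (Alice): max(-7, -2, -8) = -2
F (Bob): min(6, 5, -2) = -2
B (Alice): max(2, -2, 1) = 2
L (Alice): max(-6, -8, -2) = -2
M (Alice): max(0, -3, -9) = 0
N (Alice): max(-7, -3, -3) = -3
K (Bob): min(-2, 0, -3) = -3
J (Alice): max(-3, 7, 3) = 7
Root (Bob): min(2, 7, 5) = 2

2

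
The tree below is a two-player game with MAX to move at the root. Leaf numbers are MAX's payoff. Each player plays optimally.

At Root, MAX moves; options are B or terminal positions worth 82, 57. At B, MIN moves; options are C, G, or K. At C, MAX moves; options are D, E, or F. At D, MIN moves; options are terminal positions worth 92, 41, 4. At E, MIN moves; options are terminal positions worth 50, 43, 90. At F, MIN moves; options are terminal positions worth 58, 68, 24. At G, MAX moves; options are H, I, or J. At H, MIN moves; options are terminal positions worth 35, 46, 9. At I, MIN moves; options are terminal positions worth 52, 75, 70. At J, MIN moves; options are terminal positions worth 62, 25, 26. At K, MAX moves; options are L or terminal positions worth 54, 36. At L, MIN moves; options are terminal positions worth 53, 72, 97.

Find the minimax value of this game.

D (MIN): min(92, 41, 4) = 4
E (MIN): min(50, 43, 90) = 43
F (MIN): min(58, 68, 24) = 24
C (MAX): max(4, 43, 24) = 43
H (MIN): min(35, 46, 9) = 9
I (MIN): min(52, 75, 70) = 52
J (MIN): min(62, 25, 26) = 25
G (MAX): max(9, 52, 25) = 52
L (MIN): min(53, 72, 97) = 53
K (MAX): max(53, 54, 36) = 54
B (MIN): min(43, 52, 54) = 43
Root (MAX): max(43, 82, 57) = 82

82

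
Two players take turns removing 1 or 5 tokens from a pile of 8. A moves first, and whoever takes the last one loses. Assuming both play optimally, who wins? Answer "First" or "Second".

Positions where the player to move wins (W) vs loses (L):
i:   0  1  2  3  4  5  6  7  8
     W  L  W  L  W  L  W  L  W
Position 8 is W, so the first player wins.

First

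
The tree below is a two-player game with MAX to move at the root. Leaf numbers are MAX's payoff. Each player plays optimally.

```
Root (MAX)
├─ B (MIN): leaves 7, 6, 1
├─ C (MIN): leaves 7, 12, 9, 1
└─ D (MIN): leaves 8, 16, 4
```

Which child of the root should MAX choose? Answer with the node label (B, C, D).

D

B (MIN): min(7, 6, 1) = 1
C (MIN): min(7, 12, 9, 1) = 1
D (MIN): min(8, 16, 4) = 4
Root (MAX): max(1, 1, 4) = 4
MAX picks the child with the highest value: D (value 4).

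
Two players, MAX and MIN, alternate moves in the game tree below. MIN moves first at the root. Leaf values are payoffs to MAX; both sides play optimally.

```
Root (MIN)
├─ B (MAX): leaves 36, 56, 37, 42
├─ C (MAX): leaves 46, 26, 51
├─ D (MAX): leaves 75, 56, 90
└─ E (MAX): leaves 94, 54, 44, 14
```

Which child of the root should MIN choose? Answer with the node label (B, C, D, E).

B (MAX): max(36, 56, 37, 42) = 56
C (MAX): max(46, 26, 51) = 51
D (MAX): max(75, 56, 90) = 90
E (MAX): max(94, 54, 44, 14) = 94
Root (MIN): min(56, 51, 90, 94) = 51
MIN picks the child with the lowest value: C (value 51).

C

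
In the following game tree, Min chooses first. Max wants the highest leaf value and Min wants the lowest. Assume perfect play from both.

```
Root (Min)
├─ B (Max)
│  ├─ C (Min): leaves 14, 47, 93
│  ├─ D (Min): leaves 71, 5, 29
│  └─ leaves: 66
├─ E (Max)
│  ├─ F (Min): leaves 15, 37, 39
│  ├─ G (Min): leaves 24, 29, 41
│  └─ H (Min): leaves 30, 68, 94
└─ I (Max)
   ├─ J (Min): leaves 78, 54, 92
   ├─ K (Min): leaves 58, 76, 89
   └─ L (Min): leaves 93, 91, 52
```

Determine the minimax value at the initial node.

30

C (Min): min(14, 47, 93) = 14
D (Min): min(71, 5, 29) = 5
B (Max): max(14, 5, 66) = 66
F (Min): min(15, 37, 39) = 15
G (Min): min(24, 29, 41) = 24
H (Min): min(30, 68, 94) = 30
E (Max): max(15, 24, 30) = 30
J (Min): min(78, 54, 92) = 54
K (Min): min(58, 76, 89) = 58
L (Min): min(93, 91, 52) = 52
I (Max): max(54, 58, 52) = 58
Root (Min): min(66, 30, 58) = 30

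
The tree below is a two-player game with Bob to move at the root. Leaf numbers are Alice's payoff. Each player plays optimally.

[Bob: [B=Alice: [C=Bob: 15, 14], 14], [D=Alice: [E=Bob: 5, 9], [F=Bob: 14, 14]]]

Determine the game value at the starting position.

C (Bob): min(15, 14) = 14
B (Alice): max(14, 14) = 14
E (Bob): min(5, 9) = 5
F (Bob): min(14, 14) = 14
D (Alice): max(5, 14) = 14
Root (Bob): min(14, 14) = 14

14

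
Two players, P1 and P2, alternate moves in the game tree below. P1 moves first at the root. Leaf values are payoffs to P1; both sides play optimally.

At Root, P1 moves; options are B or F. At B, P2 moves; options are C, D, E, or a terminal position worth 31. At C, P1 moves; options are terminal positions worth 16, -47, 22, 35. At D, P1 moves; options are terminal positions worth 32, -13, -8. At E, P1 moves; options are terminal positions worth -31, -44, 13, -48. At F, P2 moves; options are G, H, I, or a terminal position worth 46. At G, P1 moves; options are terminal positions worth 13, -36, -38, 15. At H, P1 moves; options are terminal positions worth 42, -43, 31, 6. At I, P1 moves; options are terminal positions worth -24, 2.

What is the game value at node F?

2

G: max(13, -36, -38, 15) = 15
H: max(42, -43, 31, 6) = 42
I: max(-24, 2) = 2
F: min(15, 42, 2, 46) = 2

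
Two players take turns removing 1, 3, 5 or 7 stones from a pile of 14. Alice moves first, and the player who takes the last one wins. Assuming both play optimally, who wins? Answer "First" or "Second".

Mark each pile size as W (mover wins) or L (mover loses):
i:   0  1  2  3  4  5  6  7  8  9 10 11 12 13 14
     L  W  L  W  L  W  L  W  L  W  L  W  L  W  L
Position 14 is L, so the second player wins.

Second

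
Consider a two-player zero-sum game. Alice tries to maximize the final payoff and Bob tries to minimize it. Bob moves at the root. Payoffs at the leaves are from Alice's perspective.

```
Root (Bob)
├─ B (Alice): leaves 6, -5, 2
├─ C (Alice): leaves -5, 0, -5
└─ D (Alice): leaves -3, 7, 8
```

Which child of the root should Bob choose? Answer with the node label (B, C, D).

B (Alice): max(6, -5, 2) = 6
C (Alice): max(-5, 0, -5) = 0
D (Alice): max(-3, 7, 8) = 8
Root (Bob): min(6, 0, 8) = 0
Bob picks the child with the lowest value: C (value 0).

C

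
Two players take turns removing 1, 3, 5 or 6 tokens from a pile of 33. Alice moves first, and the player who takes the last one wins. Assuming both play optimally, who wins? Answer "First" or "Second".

Second

W/L table (W = player to move can force a win):
i:   0  1  2  3  4  5  6  7  8  9 10 11 12 13 14 15 16 17 18 19 20 21 22 23 24 25 26 27 28 29 30 31 32 33
     L  W  L  W  L  W  W  W  W  W  W  L  W  L  W  L  W  W  W  W  W  W  L  W  L  W  L  W  W  W  W  W  W  L
Position 33 is L, so the second player wins.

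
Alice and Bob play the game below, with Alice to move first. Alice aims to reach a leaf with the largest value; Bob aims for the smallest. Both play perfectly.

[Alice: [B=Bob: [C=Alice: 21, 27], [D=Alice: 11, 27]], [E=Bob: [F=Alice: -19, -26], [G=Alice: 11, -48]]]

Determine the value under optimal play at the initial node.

C (Alice): max(21, 27) = 27
D (Alice): max(11, 27) = 27
B (Bob): min(27, 27) = 27
F (Alice): max(-19, -26) = -19
G (Alice): max(11, -48) = 11
E (Bob): min(-19, 11) = -19
Root (Alice): max(27, -19) = 27

27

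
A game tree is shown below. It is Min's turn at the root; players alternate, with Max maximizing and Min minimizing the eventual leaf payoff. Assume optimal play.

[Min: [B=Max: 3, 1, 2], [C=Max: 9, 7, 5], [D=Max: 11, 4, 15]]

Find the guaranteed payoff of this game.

B (Max): max(3, 1, 2) = 3
C (Max): max(9, 7, 5) = 9
D (Max): max(11, 4, 15) = 15
Root (Min): min(3, 9, 15) = 3

3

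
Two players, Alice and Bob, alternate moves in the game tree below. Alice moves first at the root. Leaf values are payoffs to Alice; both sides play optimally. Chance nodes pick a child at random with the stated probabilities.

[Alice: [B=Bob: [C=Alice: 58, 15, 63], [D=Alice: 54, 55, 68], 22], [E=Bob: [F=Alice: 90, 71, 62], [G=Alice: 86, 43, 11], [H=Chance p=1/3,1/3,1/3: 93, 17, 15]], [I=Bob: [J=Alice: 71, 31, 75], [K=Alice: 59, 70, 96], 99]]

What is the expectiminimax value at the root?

75

C (Alice): max(58, 15, 63) = 63
D (Alice): max(54, 55, 68) = 68
B (Bob): min(63, 68, 22) = 22
F (Alice): max(90, 71, 62) = 90
G (Alice): max(86, 43, 11) = 86
H (Chance): 1/3·93 + 1/3·17 + 1/3·15 = 41.67
E (Bob): min(90, 86, 41.67) = 41.67
J (Alice): max(71, 31, 75) = 75
K (Alice): max(59, 70, 96) = 96
I (Bob): min(75, 96, 99) = 75
Root (Alice): max(22, 41.67, 75) = 75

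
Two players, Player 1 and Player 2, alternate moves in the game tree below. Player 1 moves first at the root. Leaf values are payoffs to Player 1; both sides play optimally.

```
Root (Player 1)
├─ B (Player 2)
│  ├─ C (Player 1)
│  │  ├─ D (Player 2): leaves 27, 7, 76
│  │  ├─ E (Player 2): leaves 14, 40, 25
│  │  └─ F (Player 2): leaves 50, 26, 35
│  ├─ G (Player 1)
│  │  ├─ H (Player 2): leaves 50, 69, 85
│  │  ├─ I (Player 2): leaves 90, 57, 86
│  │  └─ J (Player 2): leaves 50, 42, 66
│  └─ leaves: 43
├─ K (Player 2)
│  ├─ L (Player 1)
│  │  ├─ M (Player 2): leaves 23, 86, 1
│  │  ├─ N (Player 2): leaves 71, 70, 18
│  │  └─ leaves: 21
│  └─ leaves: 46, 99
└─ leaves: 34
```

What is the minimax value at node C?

D: min(27, 7, 76) = 7
E: min(14, 40, 25) = 14
F: min(50, 26, 35) = 26
C: max(7, 14, 26) = 26

26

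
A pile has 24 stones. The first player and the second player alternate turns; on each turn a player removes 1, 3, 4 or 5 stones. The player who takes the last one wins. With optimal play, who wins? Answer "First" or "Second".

Second

Positions where the player to move wins (W) vs loses (L):
i:   0  1  2  3  4  5  6  7  8  9 10 11 12 13 14 15 16 17 18 19 20 21 22 23 24
     L  W  L  W  W  W  W  W  L  W  L  W  W  W  W  W  L  W  L  W  W  W  W  W  L
Position 24 is L, so the second player wins.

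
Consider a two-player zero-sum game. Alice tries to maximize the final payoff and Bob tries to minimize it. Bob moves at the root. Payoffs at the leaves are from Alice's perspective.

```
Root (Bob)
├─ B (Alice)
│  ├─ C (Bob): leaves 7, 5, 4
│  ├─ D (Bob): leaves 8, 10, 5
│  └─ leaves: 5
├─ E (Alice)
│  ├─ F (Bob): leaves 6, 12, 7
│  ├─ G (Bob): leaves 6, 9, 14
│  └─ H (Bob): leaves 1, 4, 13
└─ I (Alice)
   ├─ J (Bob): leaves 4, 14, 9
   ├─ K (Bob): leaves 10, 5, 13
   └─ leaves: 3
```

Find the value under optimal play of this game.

5

C (Bob): min(7, 5, 4) = 4
D (Bob): min(8, 10, 5) = 5
B (Alice): max(4, 5, 5) = 5
F (Bob): min(6, 12, 7) = 6
G (Bob): min(6, 9, 14) = 6
H (Bob): min(1, 4, 13) = 1
E (Alice): max(6, 6, 1) = 6
J (Bob): min(4, 14, 9) = 4
K (Bob): min(10, 5, 13) = 5
I (Alice): max(4, 5, 3) = 5
Root (Bob): min(5, 6, 5) = 5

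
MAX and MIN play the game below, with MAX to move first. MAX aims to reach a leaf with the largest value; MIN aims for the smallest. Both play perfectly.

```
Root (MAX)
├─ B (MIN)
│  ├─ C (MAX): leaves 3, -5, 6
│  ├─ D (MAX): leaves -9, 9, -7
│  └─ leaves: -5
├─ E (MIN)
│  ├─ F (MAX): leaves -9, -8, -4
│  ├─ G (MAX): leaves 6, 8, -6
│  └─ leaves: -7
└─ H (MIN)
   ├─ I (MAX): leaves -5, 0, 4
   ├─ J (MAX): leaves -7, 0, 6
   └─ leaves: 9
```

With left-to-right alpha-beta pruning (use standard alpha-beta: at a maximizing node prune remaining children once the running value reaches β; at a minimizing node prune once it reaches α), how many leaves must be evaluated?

C [α=-∞,β=+∞]: v=6
D [α=-∞,β=6]: v=9 after child 2 ≥ β → β-cutoff, skip 1
B [α=-∞,β=+∞]: v=-5
F [α=-5,β=+∞]: v=-4
G [α=-5,β=-4]: v=6 after child 1 ≥ β → β-cutoff, skip 2
E [α=-5,β=+∞]: v=-7
I [α=-5,β=+∞]: v=4
J [α=-5,β=4]: v=6
H [α=-5,β=+∞]: v=4
Root [α=-∞,β=+∞]: v=4
Leaves evaluated: 18 of 21.

18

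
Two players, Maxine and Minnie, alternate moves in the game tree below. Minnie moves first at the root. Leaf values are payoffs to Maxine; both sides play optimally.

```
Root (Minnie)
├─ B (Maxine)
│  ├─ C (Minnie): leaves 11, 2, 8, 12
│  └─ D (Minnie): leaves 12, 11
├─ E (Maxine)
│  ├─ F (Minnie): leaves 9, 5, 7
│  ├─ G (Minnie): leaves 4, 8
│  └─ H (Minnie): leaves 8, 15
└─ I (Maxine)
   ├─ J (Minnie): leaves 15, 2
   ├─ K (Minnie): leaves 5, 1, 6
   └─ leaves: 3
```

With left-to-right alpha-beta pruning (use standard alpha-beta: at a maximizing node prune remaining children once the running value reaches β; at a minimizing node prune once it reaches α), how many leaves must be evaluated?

17

C [α=-∞,β=+∞]: v=2
D [α=2,β=+∞]: v=11
B [α=-∞,β=+∞]: v=11
F [α=-∞,β=11]: v=5
G [α=5,β=11]: v=4 after child 1 ≤ α → α-cutoff, skip 1
H [α=5,β=11]: v=8
E [α=-∞,β=11]: v=8
J [α=-∞,β=8]: v=2
K [α=2,β=8]: v=1 after child 2 ≤ α → α-cutoff, skip 1
I [α=-∞,β=8]: v=3
Root [α=-∞,β=+∞]: v=3
Leaves evaluated: 17 of 19.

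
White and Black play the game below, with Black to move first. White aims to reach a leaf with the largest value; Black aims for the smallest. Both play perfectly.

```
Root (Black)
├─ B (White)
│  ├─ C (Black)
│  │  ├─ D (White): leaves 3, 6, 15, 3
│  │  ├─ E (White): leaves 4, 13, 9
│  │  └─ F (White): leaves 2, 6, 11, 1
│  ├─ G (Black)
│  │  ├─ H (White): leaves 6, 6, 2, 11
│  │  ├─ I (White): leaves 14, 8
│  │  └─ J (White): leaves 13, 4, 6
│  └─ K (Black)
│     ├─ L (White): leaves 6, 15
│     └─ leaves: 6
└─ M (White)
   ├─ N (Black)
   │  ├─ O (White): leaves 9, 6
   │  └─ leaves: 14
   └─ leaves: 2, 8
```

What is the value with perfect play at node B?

D: max(3, 6, 15, 3) = 15
E: max(4, 13, 9) = 13
F: max(2, 6, 11, 1) = 11
C: min(15, 13, 11) = 11
H: max(6, 6, 2, 11) = 11
I: max(14, 8) = 14
J: max(13, 4, 6) = 13
G: min(11, 14, 13) = 11
L: max(6, 15) = 15
K: min(15, 6) = 6
B: max(11, 11, 6) = 11

11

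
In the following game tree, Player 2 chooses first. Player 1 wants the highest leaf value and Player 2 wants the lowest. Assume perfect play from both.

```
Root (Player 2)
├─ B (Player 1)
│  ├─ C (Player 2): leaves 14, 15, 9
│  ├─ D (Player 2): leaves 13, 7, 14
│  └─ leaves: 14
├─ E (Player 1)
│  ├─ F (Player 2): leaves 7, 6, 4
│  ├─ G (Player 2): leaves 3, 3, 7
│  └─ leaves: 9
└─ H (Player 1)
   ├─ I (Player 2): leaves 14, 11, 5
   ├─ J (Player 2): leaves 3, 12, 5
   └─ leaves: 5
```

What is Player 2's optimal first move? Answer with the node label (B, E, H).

H

C (Player 2): min(14, 15, 9) = 9
D (Player 2): min(13, 7, 14) = 7
B (Player 1): max(9, 7, 14) = 14
F (Player 2): min(7, 6, 4) = 4
G (Player 2): min(3, 3, 7) = 3
E (Player 1): max(4, 3, 9) = 9
I (Player 2): min(14, 11, 5) = 5
J (Player 2): min(3, 12, 5) = 3
H (Player 1): max(5, 3, 5) = 5
Root (Player 2): min(14, 9, 5) = 5
Player 2 picks the child with the lowest value: H (value 5).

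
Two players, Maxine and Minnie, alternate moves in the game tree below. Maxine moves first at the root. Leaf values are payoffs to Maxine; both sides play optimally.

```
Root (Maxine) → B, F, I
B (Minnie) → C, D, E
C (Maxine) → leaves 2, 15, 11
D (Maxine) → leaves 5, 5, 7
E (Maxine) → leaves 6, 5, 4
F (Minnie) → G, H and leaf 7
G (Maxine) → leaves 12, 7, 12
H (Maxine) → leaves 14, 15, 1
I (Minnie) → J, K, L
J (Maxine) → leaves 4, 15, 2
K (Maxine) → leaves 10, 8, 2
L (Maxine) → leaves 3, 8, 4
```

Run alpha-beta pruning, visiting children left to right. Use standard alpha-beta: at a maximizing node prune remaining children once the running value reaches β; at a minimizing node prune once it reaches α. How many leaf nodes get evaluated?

C [α=-∞,β=+∞]: v=15
D [α=-∞,β=15]: v=7
E [α=-∞,β=7]: v=6
B [α=-∞,β=+∞]: v=6
G [α=6,β=+∞]: v=12
H [α=6,β=12]: v=14 after child 1 ≥ β → β-cutoff, skip 2
F [α=6,β=+∞]: v=7
J [α=7,β=+∞]: v=15
K [α=7,β=15]: v=10
L [α=7,β=10]: v=8
I [α=7,β=+∞]: v=8
Root [α=-∞,β=+∞]: v=8
Leaves evaluated: 23 of 25.

23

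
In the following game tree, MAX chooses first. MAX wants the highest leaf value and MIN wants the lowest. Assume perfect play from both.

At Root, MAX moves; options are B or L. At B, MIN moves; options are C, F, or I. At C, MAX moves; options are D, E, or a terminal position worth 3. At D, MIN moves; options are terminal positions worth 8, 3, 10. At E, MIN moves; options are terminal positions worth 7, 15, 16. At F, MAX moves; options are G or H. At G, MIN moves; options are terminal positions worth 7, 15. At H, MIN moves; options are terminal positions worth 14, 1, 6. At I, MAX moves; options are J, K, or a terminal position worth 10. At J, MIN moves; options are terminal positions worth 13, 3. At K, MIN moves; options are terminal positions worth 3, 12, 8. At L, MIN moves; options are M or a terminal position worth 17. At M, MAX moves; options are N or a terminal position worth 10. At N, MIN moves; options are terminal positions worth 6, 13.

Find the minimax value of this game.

10

D (MIN): min(8, 3, 10) = 3
E (MIN): min(7, 15, 16) = 7
C (MAX): max(3, 7, 3) = 7
G (MIN): min(7, 15) = 7
H (MIN): min(14, 1, 6) = 1
F (MAX): max(7, 1) = 7
J (MIN): min(13, 3) = 3
K (MIN): min(3, 12, 8) = 3
I (MAX): max(3, 3, 10) = 10
B (MIN): min(7, 7, 10) = 7
N (MIN): min(6, 13) = 6
M (MAX): max(6, 10) = 10
L (MIN): min(10, 17) = 10
Root (MAX): max(7, 10) = 10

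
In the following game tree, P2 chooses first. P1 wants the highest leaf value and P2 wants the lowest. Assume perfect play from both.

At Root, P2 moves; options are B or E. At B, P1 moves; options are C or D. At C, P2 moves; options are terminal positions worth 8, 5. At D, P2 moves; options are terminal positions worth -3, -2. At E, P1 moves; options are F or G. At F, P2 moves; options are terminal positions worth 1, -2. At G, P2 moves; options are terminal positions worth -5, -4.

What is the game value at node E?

F: min(1, -2) = -2
G: min(-5, -4) = -5
E: max(-2, -5) = -2

-2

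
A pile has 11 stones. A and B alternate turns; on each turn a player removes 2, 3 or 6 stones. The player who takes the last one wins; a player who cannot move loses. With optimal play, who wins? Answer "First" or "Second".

Compute winning (W) and losing (L) positions by backward induction:
i:   0  1  2  3  4  5  6  7  8  9 10 11
     L  L  W  W  W  L  W  W  W  L  L  W
Position 11 is W, so the first player wins.

First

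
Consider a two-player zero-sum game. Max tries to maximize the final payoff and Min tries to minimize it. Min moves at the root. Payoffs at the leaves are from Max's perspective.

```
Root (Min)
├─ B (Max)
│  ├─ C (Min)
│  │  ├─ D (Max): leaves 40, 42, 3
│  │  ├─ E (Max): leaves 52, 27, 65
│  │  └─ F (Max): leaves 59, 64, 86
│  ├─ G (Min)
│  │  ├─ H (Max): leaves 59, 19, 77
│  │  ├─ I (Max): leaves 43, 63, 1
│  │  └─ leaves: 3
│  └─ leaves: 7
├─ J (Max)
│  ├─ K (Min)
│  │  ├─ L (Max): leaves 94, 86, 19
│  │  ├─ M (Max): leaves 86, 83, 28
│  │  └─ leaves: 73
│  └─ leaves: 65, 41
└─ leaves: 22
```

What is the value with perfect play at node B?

42

D: max(40, 42, 3) = 42
E: max(52, 27, 65) = 65
F: max(59, 64, 86) = 86
C: min(42, 65, 86) = 42
H: max(59, 19, 77) = 77
I: max(43, 63, 1) = 63
G: min(77, 63, 3) = 3
B: max(42, 3, 7) = 42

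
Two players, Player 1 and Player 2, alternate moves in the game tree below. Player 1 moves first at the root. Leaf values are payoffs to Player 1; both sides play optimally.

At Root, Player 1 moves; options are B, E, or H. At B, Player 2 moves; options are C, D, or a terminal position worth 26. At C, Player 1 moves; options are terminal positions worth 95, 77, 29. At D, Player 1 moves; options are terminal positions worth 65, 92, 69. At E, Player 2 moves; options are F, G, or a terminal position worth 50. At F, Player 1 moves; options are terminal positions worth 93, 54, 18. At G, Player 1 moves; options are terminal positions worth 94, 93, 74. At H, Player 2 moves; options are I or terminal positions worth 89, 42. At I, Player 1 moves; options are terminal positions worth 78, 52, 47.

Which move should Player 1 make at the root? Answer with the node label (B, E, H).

E

C (Player 1): max(95, 77, 29) = 95
D (Player 1): max(65, 92, 69) = 92
B (Player 2): min(95, 92, 26) = 26
F (Player 1): max(93, 54, 18) = 93
G (Player 1): max(94, 93, 74) = 94
E (Player 2): min(93, 94, 50) = 50
I (Player 1): max(78, 52, 47) = 78
H (Player 2): min(78, 89, 42) = 42
Root (Player 1): max(26, 50, 42) = 50
Player 1 picks the child with the highest value: E (value 50).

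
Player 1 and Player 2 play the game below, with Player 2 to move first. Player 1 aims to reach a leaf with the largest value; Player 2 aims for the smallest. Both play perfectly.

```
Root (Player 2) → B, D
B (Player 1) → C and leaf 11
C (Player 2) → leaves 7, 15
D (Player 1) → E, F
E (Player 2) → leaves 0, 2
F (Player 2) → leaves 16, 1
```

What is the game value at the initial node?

1

C (Player 2): min(7, 15) = 7
B (Player 1): max(7, 11) = 11
E (Player 2): min(0, 2) = 0
F (Player 2): min(16, 1) = 1
D (Player 1): max(0, 1) = 1
Root (Player 2): min(11, 1) = 1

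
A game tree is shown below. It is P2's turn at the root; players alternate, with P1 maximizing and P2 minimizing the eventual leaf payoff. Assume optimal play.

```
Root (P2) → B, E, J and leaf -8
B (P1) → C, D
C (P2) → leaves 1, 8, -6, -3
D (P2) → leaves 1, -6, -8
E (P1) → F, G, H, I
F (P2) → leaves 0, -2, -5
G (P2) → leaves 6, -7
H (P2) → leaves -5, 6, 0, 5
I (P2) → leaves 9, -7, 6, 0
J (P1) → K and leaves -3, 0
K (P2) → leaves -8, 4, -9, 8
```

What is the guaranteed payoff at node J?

0

K: min(-8, 4, -9, 8) = -9
J: max(-9, -3, 0) = 0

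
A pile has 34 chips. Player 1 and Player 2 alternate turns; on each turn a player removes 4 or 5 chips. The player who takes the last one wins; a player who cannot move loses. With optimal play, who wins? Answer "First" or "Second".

W/L table (W = player to move can force a win):
i:   0  1  2  3  4  5  6  7  8  9 10 11 12 13 14 15 16 17 18 19 20 21 22 23 24 25 26 27 28 29 30 31 32 33 34
     L  L  L  L  W  W  W  W  W  L  L  L  L  W  W  W  W  W  L  L  L  L  W  W  W  W  W  L  L  L  L  W  W  W  W
Position 34 is W, so the first player wins.

First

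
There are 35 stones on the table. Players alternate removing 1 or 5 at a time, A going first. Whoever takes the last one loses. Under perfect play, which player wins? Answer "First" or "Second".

i:   0  1  2  3  4  5  6  7  8  9 10 11 12 13 14 15 16 17 18 19 20 21 22 23 24 25 26 27 28 29 30 31 32 33 34 35
     W  L  W  L  W  L  W  L  W  L  W  L  W  L  W  L  W  L  W  L  W  L  W  L  W  L  W  L  W  L  W  L  W  L  W  L
Position 35 is L, so the second player wins.

Second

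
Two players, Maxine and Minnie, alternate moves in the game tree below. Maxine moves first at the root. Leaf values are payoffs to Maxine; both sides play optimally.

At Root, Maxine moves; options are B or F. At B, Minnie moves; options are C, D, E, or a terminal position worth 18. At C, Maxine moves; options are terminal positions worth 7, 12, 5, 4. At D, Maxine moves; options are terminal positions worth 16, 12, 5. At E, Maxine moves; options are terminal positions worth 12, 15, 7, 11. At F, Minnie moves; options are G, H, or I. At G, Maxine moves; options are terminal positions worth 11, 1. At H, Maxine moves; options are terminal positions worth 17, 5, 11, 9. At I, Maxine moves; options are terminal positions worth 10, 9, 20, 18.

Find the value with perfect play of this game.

12

C (Maxine): max(7, 12, 5, 4) = 12
D (Maxine): max(16, 12, 5) = 16
E (Maxine): max(12, 15, 7, 11) = 15
B (Minnie): min(12, 16, 15, 18) = 12
G (Maxine): max(11, 1) = 11
H (Maxine): max(17, 5, 11, 9) = 17
I (Maxine): max(10, 9, 20, 18) = 20
F (Minnie): min(11, 17, 20) = 11
Root (Maxine): max(12, 11) = 12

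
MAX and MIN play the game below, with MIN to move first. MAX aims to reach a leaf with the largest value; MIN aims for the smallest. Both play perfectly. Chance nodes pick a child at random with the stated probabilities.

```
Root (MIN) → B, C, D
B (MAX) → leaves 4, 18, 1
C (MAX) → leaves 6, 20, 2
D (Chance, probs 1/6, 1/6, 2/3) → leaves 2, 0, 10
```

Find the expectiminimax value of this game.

7

B (MAX): max(4, 18, 1) = 18
C (MAX): max(6, 20, 2) = 20
D (Chance): 1/6·2 + 1/6·0 + 2/3·10 = 7
Root (MIN): min(18, 20, 7) = 7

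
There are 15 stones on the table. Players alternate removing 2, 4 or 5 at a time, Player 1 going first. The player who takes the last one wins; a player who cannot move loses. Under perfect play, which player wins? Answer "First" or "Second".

Compute winning (W) and losing (L) positions by backward induction:
i:   0  1  2  3  4  5  6  7  8  9 10 11 12 13 14 15
     L  L  W  W  W  W  W  L  L  W  W  W  W  W  L  L
Position 15 is L, so the second player wins.

Second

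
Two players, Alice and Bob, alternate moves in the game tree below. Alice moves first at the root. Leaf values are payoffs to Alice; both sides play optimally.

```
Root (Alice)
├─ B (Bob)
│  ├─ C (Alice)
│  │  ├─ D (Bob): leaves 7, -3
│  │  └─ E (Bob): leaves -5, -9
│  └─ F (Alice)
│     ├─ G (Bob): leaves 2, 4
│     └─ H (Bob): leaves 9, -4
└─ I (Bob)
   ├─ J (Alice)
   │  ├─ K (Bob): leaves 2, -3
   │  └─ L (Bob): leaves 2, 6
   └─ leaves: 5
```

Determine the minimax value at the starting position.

2

D (Bob): min(7, -3) = -3
E (Bob): min(-5, -9) = -9
C (Alice): max(-3, -9) = -3
G (Bob): min(2, 4) = 2
H (Bob): min(9, -4) = -4
F (Alice): max(2, -4) = 2
B (Bob): min(-3, 2) = -3
K (Bob): min(2, -3) = -3
L (Bob): min(2, 6) = 2
J (Alice): max(-3, 2) = 2
I (Bob): min(2, 5) = 2
Root (Alice): max(-3, 2) = 2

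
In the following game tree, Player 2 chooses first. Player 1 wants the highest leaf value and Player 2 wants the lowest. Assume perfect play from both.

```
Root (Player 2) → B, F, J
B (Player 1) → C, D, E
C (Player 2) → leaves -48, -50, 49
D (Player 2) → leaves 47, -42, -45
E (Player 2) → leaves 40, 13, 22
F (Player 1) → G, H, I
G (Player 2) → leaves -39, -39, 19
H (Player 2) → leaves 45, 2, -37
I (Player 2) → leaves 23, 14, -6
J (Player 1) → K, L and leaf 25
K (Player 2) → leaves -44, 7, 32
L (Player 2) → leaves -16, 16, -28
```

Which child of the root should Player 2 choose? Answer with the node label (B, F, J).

C (Player 2): min(-48, -50, 49) = -50
D (Player 2): min(47, -42, -45) = -45
E (Player 2): min(40, 13, 22) = 13
B (Player 1): max(-50, -45, 13) = 13
G (Player 2): min(-39, -39, 19) = -39
H (Player 2): min(45, 2, -37) = -37
I (Player 2): min(23, 14, -6) = -6
F (Player 1): max(-39, -37, -6) = -6
K (Player 2): min(-44, 7, 32) = -44
L (Player 2): min(-16, 16, -28) = -28
J (Player 1): max(-44, -28, 25) = 25
Root (Player 2): min(13, -6, 25) = -6
Player 2 picks the child with the lowest value: F (value -6).

F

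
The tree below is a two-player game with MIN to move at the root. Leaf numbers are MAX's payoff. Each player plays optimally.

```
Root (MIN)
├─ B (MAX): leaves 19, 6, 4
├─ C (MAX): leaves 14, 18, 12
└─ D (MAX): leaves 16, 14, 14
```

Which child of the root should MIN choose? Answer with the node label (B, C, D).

D

B (MAX): max(19, 6, 4) = 19
C (MAX): max(14, 18, 12) = 18
D (MAX): max(16, 14, 14) = 16
Root (MIN): min(19, 18, 16) = 16
MIN picks the child with the lowest value: D (value 16).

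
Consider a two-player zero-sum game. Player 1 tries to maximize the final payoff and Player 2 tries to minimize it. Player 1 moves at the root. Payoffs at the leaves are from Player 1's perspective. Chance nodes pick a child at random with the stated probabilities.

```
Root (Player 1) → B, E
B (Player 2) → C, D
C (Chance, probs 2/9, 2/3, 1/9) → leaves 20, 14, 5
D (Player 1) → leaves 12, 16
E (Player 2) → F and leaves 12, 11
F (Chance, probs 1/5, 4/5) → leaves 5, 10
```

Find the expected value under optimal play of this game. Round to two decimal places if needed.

14.33

C (Chance): 2/9·20 + 2/3·14 + 1/9·5 = 14.33
D (Player 1): max(12, 16) = 16
B (Player 2): min(14.33, 16) = 14.33
F (Chance): 1/5·5 + 4/5·10 = 9
E (Player 2): min(9, 12, 11) = 9
Root (Player 1): max(14.33, 9) = 14.33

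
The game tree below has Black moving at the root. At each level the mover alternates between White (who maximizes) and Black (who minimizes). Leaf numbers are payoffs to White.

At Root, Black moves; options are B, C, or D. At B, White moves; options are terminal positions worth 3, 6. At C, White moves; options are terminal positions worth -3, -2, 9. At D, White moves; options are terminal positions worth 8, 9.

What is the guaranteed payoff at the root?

6

B (White): max(3, 6) = 6
C (White): max(-3, -2, 9) = 9
D (White): max(8, 9) = 9
Root (Black): min(6, 9, 9) = 6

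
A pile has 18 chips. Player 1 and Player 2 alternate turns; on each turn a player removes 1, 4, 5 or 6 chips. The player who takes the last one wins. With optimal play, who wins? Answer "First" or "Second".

Second

i:   0  1  2  3  4  5  6  7  8  9 10 11 12 13 14 15 16 17 18
     L  W  L  W  W  W  W  W  W  L  W  L  W  W  W  W  W  W  L
Position 18 is L, so the second player wins.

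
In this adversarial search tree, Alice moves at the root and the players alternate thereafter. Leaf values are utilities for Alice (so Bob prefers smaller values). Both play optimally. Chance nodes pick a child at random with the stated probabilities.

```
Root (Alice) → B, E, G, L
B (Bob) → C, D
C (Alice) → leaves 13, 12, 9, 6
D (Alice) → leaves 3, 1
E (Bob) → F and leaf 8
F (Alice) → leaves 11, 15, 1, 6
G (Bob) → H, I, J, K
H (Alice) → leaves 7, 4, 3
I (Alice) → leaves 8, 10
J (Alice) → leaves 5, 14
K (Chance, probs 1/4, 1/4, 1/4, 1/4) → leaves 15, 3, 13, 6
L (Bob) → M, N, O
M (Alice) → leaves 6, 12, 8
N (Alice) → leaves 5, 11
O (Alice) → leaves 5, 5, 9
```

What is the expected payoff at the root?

C (Alice): max(13, 12, 9, 6) = 13
D (Alice): max(3, 1) = 3
B (Bob): min(13, 3) = 3
F (Alice): max(11, 15, 1, 6) = 15
E (Bob): min(15, 8) = 8
H (Alice): max(7, 4, 3) = 7
I (Alice): max(8, 10) = 10
J (Alice): max(5, 14) = 14
K (Chance): 1/4·15 + 1/4·3 + 1/4·13 + 1/4·6 = 9.25
G (Bob): min(7, 10, 14, 9.25) = 7
M (Alice): max(6, 12, 8) = 12
N (Alice): max(5, 11) = 11
O (Alice): max(5, 5, 9) = 9
L (Bob): min(12, 11, 9) = 9
Root (Alice): max(3, 8, 7, 9) = 9

9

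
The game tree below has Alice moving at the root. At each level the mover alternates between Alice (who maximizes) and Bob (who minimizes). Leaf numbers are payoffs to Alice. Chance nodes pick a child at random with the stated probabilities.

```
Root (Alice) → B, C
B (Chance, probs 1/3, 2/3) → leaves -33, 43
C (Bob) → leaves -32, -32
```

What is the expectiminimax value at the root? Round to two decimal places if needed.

17.67

B (Chance): 1/3·-33 + 2/3·43 = 17.67
C (Bob): min(-32, -32) = -32
Root (Alice): max(17.67, -32) = 17.67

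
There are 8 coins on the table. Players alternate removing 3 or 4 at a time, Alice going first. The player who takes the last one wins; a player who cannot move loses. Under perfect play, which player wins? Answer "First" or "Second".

Second

Positions where the player to move wins (W) vs loses (L):
i:   0  1  2  3  4  5  6  7  8
     L  L  L  W  W  W  W  L  L
Position 8 is L, so the second player wins.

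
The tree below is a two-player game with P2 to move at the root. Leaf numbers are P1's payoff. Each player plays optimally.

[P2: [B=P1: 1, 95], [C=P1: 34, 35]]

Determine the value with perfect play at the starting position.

B (P1): max(1, 95) = 95
C (P1): max(34, 35) = 35
Root (P2): min(95, 35) = 35

35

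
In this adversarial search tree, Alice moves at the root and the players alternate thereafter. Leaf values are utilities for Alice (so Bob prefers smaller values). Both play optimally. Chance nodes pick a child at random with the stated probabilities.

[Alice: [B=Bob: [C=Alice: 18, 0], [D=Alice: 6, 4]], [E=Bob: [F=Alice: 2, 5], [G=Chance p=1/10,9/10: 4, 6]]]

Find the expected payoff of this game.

6

C (Alice): max(18, 0) = 18
D (Alice): max(6, 4) = 6
B (Bob): min(18, 6) = 6
F (Alice): max(2, 5) = 5
G (Chance): 1/10·4 + 9/10·6 = 5.8
E (Bob): min(5, 5.8) = 5
Root (Alice): max(6, 5) = 6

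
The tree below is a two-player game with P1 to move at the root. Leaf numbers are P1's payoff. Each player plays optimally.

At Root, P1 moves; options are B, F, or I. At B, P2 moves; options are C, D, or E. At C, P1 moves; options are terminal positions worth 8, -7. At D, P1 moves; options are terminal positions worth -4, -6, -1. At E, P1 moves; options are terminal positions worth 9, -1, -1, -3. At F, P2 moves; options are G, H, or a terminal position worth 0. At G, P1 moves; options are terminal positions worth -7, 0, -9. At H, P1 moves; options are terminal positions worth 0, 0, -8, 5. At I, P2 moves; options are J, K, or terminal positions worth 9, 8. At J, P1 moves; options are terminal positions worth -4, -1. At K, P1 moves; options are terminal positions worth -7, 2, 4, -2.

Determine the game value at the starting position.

0

C (P1): max(8, -7) = 8
D (P1): max(-4, -6, -1) = -1
E (P1): max(9, -1, -1, -3) = 9
B (P2): min(8, -1, 9) = -1
G (P1): max(-7, 0, -9) = 0
H (P1): max(0, 0, -8, 5) = 5
F (P2): min(0, 5, 0) = 0
J (P1): max(-4, -1) = -1
K (P1): max(-7, 2, 4, -2) = 4
I (P2): min(-1, 4, 9, 8) = -1
Root (P1): max(-1, 0, -1) = 0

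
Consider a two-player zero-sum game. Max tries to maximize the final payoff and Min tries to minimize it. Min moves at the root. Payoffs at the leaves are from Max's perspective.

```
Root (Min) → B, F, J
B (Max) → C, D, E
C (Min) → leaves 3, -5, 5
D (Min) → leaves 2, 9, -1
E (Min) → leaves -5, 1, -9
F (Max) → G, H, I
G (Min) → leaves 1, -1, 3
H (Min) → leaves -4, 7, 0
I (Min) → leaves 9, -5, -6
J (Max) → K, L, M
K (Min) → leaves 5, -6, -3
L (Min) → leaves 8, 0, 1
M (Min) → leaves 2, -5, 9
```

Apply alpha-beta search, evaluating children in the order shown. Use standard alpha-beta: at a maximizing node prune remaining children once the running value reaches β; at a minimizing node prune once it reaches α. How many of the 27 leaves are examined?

C [α=-∞,β=+∞]: v=-5
D [α=-5,β=+∞]: v=-1
E [α=-1,β=+∞]: v=-5 after child 1 ≤ α → α-cutoff, skip 2
B [α=-∞,β=+∞]: v=-1
G [α=-∞,β=-1]: v=-1
F [α=-∞,β=-1]: v=-1 after child 1 ≥ β → β-cutoff, skip 2
K [α=-∞,β=-1]: v=-6
L [α=-6,β=-1]: v=0
J [α=-∞,β=-1]: v=0 after child 2 ≥ β → β-cutoff, skip 1
Root [α=-∞,β=+∞]: v=-1
Leaves evaluated: 16 of 27.

16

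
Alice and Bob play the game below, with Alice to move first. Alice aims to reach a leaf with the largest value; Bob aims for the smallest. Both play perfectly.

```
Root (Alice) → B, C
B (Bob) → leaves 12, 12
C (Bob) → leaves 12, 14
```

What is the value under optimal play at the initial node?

12

B (Bob): min(12, 12) = 12
C (Bob): min(12, 14) = 12
Root (Alice): max(12, 12) = 12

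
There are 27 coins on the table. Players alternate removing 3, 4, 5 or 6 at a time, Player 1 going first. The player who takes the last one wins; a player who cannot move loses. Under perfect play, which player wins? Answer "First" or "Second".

Second

Compute winning (W) and losing (L) positions by backward induction:
i:   0  1  2  3  4  5  6  7  8  9 10 11 12 13 14 15 16 17 18 19 20 21 22 23 24 25 26 27
     L  L  L  W  W  W  W  W  W  L  L  L  W  W  W  W  W  W  L  L  L  W  W  W  W  W  W  L
Position 27 is L, so the second player wins.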